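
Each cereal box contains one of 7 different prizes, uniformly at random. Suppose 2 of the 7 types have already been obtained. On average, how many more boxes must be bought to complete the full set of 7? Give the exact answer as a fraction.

959/60

Starting from 2 distinct types, each trial gives a new one with probability (7−i)/7 when i types are held, so the wait for the next new type is 7/(7−i).
E = 7/5 + 7/4 + 7/3 + 7/2 + 7/1 = 959/60.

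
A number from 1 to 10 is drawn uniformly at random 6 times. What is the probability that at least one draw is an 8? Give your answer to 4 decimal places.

P(no draw is an 8) = (9/10)^6 ≈ 0.5314.
P(at least one) = 1 − 0.5314 = 0.4686.

0.4686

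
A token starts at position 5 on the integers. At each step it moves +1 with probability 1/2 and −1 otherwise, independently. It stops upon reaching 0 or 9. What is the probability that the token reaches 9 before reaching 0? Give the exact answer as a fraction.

5/9

With a fair step, P(i) = ½P(i−1) + ½P(i+1) with P(0)=0, P(9)=1 has the linear solution P(i) = i/9.
P(5) = 5/9.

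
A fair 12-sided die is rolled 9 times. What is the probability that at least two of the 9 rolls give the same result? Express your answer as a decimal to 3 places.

P(all 9 different) = 12/12 · 11/12 · ··· · 4/12 ≈ 0.015.
P(at least two equal) = 1 − 0.015 = 0.985.

0.985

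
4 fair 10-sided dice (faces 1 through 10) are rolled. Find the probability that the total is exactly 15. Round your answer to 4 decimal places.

0.0348

There are 10^4 = 10000 equally likely outcomes.
The number of ordered 4-tuples from {1,…,10} summing to 15 is 348.
P(sum = 15) = 348/10000 = 87/2500 ≈ 0.0348.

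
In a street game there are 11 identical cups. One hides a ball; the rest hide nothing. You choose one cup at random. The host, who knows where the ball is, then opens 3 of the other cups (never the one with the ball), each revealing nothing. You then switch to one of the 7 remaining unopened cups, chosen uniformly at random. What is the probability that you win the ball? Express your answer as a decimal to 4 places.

0.1299

Your original cup holds the ball with probability 1/11, so the other 10 collectively hold it with probability 10/11.
The host can always find 3 empty cups to open, so the reveals don't change that 10/11; it is now spread over the 7 remaining unopened cups.
P(win by switching) = (10/11) · (1/7) = 10/77 ≈ 0.1299.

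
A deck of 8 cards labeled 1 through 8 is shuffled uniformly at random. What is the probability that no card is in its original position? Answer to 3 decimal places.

This is the derangement probability: permutations of 8 with no fixed point.
D(8) = 8! · (1 − 1/1! + 1/2! − ··· + (−1)^8/8!) = 14833.
P = 14833/40320 = 2119/5760 ≈ 0.368.

0.368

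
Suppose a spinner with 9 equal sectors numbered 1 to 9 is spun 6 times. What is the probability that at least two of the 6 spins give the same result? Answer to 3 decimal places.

0.886

P(all 6 different) = 9/9 · 8/9 · ··· · 4/9 ≈ 0.114.
P(at least two equal) = 1 − 0.114 = 0.886.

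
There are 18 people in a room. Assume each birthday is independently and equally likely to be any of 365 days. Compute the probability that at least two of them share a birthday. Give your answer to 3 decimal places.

It's easier to compute the probability that all 18 are distinct.
P(all distinct) = 365/365 · 364/365 · ··· · 348/365 ≈ 0.653.
So the probability of at least one match is 1 − 0.653 = 0.347.

0.347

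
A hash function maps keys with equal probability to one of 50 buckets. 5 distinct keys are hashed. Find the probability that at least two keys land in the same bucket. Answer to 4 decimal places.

0.1864

It's easier to compute the probability that all 5 are distinct.
P(all distinct) = 50/50 · 49/50 · ··· · 46/50 ≈ 0.8136.
So the probability of at least one match is 1 − 0.8136 = 0.1864.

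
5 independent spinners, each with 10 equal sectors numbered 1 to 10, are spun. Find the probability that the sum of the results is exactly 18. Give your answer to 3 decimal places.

0.022

There are 10^5 = 100000 equally likely outcomes.
The number of ordered 5-tuples from {1,…,10} summing to 18 is 2205.
P(sum = 18) = 2205/100000 = 441/20000 ≈ 0.022.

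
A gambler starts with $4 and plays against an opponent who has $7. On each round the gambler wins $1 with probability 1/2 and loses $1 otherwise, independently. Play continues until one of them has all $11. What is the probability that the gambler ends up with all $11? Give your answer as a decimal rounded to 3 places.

With a fair step, P(i) = ½P(i−1) + ½P(i+1) with P(0)=0, P(11)=1 has the linear solution P(i) = i/11.
P(4) = 4/11 ≈ 0.364.

0.364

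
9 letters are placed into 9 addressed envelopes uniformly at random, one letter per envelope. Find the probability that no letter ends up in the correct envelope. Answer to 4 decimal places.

This is the derangement probability: permutations of 9 with no fixed point.
D(9) = 9! · (1 − 1/1! + 1/2! − ··· + (−1)^9/9!) = 133496.
P = 133496/362880 = 16687/45360 ≈ 0.3679.

0.3679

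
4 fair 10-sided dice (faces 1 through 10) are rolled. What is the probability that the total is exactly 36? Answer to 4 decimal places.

0.0035

There are 10^4 = 10000 equally likely outcomes.
The number of ordered 4-tuples from {1,…,10} summing to 36 is 35.
P(sum = 36) = 35/10000 = 7/2000 ≈ 0.0035.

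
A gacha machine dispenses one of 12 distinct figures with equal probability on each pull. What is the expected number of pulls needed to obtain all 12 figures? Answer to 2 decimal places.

After i distinct types are collected, each trial gives a new one with probability (12−i)/12, so the expected wait for the next new type is 12/(12−i).
E = 12/12 + 12/11 + 12/10 + 12/9 + 12/8 + 12/7 + 12/6 + 12/5 + 12/4 + 12/3 + 12/2 + 12/1 = 86021/2310 ≈ 37.24.

37.24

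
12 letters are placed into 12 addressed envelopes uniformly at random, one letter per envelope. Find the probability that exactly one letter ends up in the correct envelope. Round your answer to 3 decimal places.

Choose which one is fixed: C(12,1) = 12 ways.
The remaining 11 must have no fixed point: D(11) = 14684570.
P = 12·14684570/479001600 = 1468457/3991680 ≈ 0.368.

0.368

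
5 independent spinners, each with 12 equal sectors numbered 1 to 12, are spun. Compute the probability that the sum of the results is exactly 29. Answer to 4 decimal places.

There are 12^5 = 248832 equally likely outcomes.
The number of ordered 5-tuples from {1,…,12} summing to 29 is 11385.
P(sum = 29) = 11385/248832 = 1265/27648 ≈ 0.0458.

0.0458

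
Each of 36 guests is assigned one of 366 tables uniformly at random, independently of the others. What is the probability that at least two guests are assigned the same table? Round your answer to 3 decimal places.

It's easier to compute the probability that all 36 are distinct.
P(all distinct) = 366/366 · 365/366 · ··· · 331/366 ≈ 0.169.
So the probability of at least one match is 1 − 0.169 = 0.831.

0.831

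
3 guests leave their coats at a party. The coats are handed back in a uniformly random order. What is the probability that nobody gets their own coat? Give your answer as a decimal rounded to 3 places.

This is the derangement probability: permutations of 3 with no fixed point.
D(3) = 3! · (1 − 1/1! + 1/2! − ··· + (−1)^3/3!) = 2.
P = 2/6 = 1/3 ≈ 0.333.

0.333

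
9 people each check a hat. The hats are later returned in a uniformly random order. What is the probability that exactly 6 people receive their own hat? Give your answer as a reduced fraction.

Choose which 6 of the 9 are fixed: C(9,6) = 84 ways.
The remaining 3 must have no fixed point: D(3) = 2.
P = 84·2/362880 = 1/2160.

1/2160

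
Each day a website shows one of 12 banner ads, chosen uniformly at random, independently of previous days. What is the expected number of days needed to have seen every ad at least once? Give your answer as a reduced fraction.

After i distinct types are collected, each trial gives a new one with probability (12−i)/12, so the expected wait for the next new type is 12/(12−i).
E = 12/12 + 12/11 + 12/10 + 12/9 + 12/8 + 12/7 + 12/6 + 12/5 + 12/4 + 12/3 + 12/2 + 12/1 = 86021/2310.

86021/2310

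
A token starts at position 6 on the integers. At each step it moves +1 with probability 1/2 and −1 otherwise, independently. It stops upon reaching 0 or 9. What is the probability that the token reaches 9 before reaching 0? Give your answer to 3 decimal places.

0.667

With a fair step, P(i) = ½P(i−1) + ½P(i+1) with P(0)=0, P(9)=1 has the linear solution P(i) = i/9.
P(6) = 6/9 = 2/3 ≈ 0.667.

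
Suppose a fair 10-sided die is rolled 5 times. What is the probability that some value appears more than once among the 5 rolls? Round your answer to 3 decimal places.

P(all 5 different) = 10/10 · 9/10 · ··· · 6/10 ≈ 0.302.
P(at least two equal) = 1 − 0.302 = 0.698.

0.698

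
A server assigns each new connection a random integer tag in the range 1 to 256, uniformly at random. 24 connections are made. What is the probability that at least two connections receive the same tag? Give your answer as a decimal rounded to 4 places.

It's easier to compute the probability that all 24 are distinct.
P(all distinct) = 256/256 · 255/256 · ··· · 233/256 ≈ 0.3287.
So the probability of at least one match is 1 − 0.3287 = 0.6713.

0.6713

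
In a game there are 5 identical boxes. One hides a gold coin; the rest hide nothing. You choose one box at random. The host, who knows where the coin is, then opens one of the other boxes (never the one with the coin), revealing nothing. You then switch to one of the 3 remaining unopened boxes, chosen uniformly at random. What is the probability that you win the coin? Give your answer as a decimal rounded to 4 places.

Your original box holds the coin with probability 1/5, so the other 4 collectively hold it with probability 4/5.
The host can always find an empty box to open, so this doesn't change that 4/5; it is now spread over the 3 remaining unopened boxes.
P(win by switching) = (4/5) · (1/3) = 4/15 ≈ 0.2667.

0.2667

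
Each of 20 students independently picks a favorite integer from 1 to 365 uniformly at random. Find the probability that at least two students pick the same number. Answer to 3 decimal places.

0.411

It's easier to compute the probability that all 20 are distinct.
P(all distinct) = 365/365 · 364/365 · ··· · 346/365 ≈ 0.589.
So the probability of at least one match is 1 − 0.589 = 0.411.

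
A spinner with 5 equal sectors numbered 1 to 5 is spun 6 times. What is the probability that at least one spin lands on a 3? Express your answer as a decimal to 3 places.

0.738

P(no spin lands on a 3) = (4/5)^6 ≈ 0.262.
P(at least one) = 1 − 0.262 = 0.738.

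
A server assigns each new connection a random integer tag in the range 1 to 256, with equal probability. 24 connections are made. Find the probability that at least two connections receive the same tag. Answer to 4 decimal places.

0.6713

It's easier to compute the probability that all 24 are distinct.
P(all distinct) = 256/256 · 255/256 · ··· · 233/256 ≈ 0.3287.
So the probability of at least one match is 1 − 0.3287 = 0.6713.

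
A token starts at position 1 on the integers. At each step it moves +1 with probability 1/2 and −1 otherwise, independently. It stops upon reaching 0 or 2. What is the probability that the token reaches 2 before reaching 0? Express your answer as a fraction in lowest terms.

With a fair step, P(i) = ½P(i−1) + ½P(i+1) with P(0)=0, P(2)=1 has the linear solution P(i) = i/2.
P(1) = 1/2.

1/2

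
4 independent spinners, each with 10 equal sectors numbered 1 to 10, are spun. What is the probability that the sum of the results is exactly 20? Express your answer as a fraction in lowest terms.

There are 10^4 = 10000 equally likely outcomes.
The number of ordered 4-tuples from {1,…,10} summing to 20 is 633.
P(sum = 20) = 633/10000.

633/10000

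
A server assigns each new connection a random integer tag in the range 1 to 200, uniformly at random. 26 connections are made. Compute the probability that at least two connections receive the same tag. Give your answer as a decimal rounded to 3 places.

It's easier to compute the probability that all 26 are distinct.
P(all distinct) = 200/200 · 199/200 · ··· · 175/200 ≈ 0.183.
So the probability of at least one match is 1 − 0.183 = 0.817.

0.817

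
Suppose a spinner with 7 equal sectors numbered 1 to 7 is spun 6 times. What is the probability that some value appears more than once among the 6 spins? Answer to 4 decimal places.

P(all 6 different) = 7/7 · 6/7 · ··· · 2/7 ≈ 0.0428.
P(at least two equal) = 1 − 0.0428 = 0.9572.

0.9572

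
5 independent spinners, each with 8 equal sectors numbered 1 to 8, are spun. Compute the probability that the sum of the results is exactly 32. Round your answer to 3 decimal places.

0.015

There are 8^5 = 32768 equally likely outcomes.
The number of ordered 5-tuples from {1,…,8} summing to 32 is 490.
P(sum = 32) = 490/32768 = 245/16384 ≈ 0.015.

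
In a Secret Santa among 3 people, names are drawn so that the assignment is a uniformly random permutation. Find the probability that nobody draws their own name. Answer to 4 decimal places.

This is the derangement probability: permutations of 3 with no fixed point.
D(3) = 3! · (1 − 1/1! + 1/2! − ··· + (−1)^3/3!) = 2.
P = 2/6 = 1/3 ≈ 0.3333.

0.3333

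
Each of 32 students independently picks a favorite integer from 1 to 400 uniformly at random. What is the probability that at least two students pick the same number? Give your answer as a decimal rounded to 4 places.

0.7203

It's easier to compute the probability that all 32 are distinct.
P(all distinct) = 400/400 · 399/400 · ··· · 369/400 ≈ 0.2797.
So the probability of at least one match is 1 − 0.2797 = 0.7203.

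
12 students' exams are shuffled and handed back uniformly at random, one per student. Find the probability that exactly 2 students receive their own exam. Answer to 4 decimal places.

Choose which 2 of the 12 are fixed: C(12,2) = 66 ways.
The remaining 10 must have no fixed point: D(10) = 1334961.
P = 66·1334961/479001600 = 16481/89600 ≈ 0.1839.

0.1839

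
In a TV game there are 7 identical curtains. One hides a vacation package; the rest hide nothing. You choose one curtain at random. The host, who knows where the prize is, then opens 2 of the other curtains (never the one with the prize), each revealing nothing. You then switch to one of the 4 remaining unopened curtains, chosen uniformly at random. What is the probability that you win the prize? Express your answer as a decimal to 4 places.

0.2143

Your original curtain holds the prize with probability 1/7, so the other 6 collectively hold it with probability 6/7.
The host can always find 2 empty curtains to open, so the reveals don't change that 6/7; it is now spread over the 4 remaining unopened curtains.
P(win by switching) = (6/7) · (1/4) = 3/14 ≈ 0.2143.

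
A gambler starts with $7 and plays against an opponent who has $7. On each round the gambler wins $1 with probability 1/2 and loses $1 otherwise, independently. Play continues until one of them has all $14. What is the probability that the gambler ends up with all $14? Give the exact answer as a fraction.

1/2

With a fair step, P(i) = ½P(i−1) + ½P(i+1) with P(0)=0, P(14)=1 has the linear solution P(i) = i/14.
P(7) = 7/14 = 1/2.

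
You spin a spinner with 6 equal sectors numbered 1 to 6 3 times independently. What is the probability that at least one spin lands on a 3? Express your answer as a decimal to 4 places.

P(no spin lands on a 3) = (5/6)^3 ≈ 0.5787.
P(at least one) = 1 − 0.5787 = 0.4213.

0.4213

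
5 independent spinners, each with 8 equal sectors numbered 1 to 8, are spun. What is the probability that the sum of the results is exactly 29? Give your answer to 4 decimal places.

There are 8^5 = 32768 equally likely outcomes.
The number of ordered 5-tuples from {1,…,8} summing to 29 is 1190.
P(sum = 29) = 1190/32768 = 595/16384 ≈ 0.0363.

0.0363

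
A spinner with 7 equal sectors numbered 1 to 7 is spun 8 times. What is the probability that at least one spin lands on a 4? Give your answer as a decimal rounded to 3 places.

0.709

P(no spin lands on a 4) = (6/7)^8 ≈ 0.291.
P(at least one) = 1 − 0.291 = 0.709.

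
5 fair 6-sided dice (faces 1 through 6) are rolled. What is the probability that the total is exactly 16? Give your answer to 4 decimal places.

There are 6^5 = 7776 equally likely outcomes.
The number of ordered 5-tuples from {1,…,6} summing to 16 is 735.
P(sum = 16) = 735/7776 = 245/2592 ≈ 0.0945.

0.0945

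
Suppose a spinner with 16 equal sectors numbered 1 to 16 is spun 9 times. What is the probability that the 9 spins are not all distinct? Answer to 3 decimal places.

0.940

P(all 9 different) = 16/16 · 15/16 · ··· · 8/16 ≈ 0.060.
P(at least two equal) = 1 − 0.060 = 0.940.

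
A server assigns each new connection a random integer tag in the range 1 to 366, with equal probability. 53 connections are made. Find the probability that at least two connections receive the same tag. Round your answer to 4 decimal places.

0.9809

It's easier to compute the probability that all 53 are distinct.
P(all distinct) = 366/366 · 365/366 · ··· · 314/366 ≈ 0.0191.
So the probability of at least one match is 1 − 0.0191 = 0.9809.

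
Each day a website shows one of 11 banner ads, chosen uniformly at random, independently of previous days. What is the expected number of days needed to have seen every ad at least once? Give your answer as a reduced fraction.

83711/2520

After i distinct types are collected, each trial gives a new one with probability (11−i)/11, so the expected wait for the next new type is 11/(11−i).
E = 11/11 + 11/10 + 11/9 + 11/8 + 11/7 + 11/6 + 11/5 + 11/4 + 11/3 + 11/2 + 11/1 = 83711/2520.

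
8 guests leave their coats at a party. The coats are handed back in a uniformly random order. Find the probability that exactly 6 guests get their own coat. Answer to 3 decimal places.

0.001

Choose which 6 of the 8 are fixed: C(8,6) = 28 ways.
The remaining 2 must have no fixed point: D(2) = 1.
P = 28·1/40320 = 1/1440 ≈ 0.001.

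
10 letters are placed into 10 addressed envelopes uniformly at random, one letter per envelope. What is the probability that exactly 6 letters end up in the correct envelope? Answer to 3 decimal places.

0.001

Choose which 6 of the 10 are fixed: C(10,6) = 210 ways.
The remaining 4 must have no fixed point: D(4) = 9.
P = 210·9/3628800 = 1/1920 ≈ 0.001.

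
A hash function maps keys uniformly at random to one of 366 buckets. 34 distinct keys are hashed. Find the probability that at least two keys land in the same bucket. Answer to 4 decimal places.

It's easier to compute the probability that all 34 are distinct.
P(all distinct) = 366/366 · 365/366 · ··· · 333/366 ≈ 0.2056.
So the probability of at least one match is 1 − 0.2056 = 0.7944.

0.7944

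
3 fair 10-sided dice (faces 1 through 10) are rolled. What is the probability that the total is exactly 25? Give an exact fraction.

There are 10^3 = 1000 equally likely outcomes.
The number of ordered 3-tuples from {1,…,10} summing to 25 is 21.
P(sum = 25) = 21/1000.

21/1000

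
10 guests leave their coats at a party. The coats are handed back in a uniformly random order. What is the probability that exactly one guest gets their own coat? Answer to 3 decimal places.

Choose which one is fixed: C(10,1) = 10 ways.
The remaining 9 must have no fixed point: D(9) = 133496.
P = 10·133496/3628800 = 16687/45360 ≈ 0.368.

0.368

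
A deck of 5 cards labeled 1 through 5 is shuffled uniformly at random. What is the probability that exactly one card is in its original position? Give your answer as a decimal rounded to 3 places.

0.375

Choose which one is fixed: C(5,1) = 5 ways.
The remaining 4 must have no fixed point: D(4) = 9.
P = 5·9/120 = 3/8 ≈ 0.375.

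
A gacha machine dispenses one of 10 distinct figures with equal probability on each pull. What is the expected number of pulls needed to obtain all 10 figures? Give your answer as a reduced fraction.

7381/252

After i distinct types are collected, each trial gives a new one with probability (10−i)/10, so the expected wait for the next new type is 10/(10−i).
E = 10/10 + 10/9 + 10/8 + 10/7 + 10/6 + 10/5 + 10/4 + 10/3 + 10/2 + 10/1 = 7381/252.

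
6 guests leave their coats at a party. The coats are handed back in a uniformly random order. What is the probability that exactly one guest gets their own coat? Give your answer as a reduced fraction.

11/30

Choose which one is fixed: C(6,1) = 6 ways.
The remaining 5 must have no fixed point: D(5) = 44.
P = 6·44/720 = 11/30.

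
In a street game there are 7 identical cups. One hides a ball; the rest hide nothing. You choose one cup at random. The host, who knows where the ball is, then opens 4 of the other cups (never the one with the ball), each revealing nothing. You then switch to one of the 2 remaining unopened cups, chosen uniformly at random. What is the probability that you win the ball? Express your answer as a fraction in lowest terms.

3/7

Your original cup holds the ball with probability 1/7, so the other 6 collectively hold it with probability 6/7.
The host can always find 4 empty cups to open, so the reveals don't change that 6/7; it is now spread over the 2 remaining unopened cups.
P(win by switching) = (6/7) · (1/2) = 3/7.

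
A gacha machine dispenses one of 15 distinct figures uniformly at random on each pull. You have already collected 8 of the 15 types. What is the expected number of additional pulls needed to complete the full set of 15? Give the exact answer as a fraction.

1089/28

Starting from 8 distinct types, each trial gives a new one with probability (15−i)/15 when i types are held, so the wait for the next new type is 15/(15−i).
E = 15/7 + 15/6 + 15/5 + 15/4 + 15/3 + 15/2 + 15/1 = 1089/28.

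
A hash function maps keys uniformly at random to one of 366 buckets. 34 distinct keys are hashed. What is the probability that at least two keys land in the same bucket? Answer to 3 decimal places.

It's easier to compute the probability that all 34 are distinct.
P(all distinct) = 366/366 · 365/366 · ··· · 333/366 ≈ 0.206.
So the probability of at least one match is 1 − 0.206 = 0.794.

0.794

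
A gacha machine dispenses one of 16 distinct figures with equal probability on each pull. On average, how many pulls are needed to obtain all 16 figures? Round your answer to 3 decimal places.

After i distinct types are collected, each trial gives a new one with probability (16−i)/16, so the expected wait for the next new type is 16/(16−i).
E = 16/16 + 16/15 + 16/14 + 16/13 + 16/12 + 16/11 + 16/10 + 16/9 + 16/8 + 16/7 + 16/6 + 16/5 + 16/4 + 16/3 + 16/2 + 16/1 = 2436559/45045 ≈ 54.092.

54.092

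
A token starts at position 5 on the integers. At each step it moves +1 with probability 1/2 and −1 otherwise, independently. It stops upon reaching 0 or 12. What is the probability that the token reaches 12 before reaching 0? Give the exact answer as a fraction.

5/12

With a fair step, P(i) = ½P(i−1) + ½P(i+1) with P(0)=0, P(12)=1 has the linear solution P(i) = i/12.
P(5) = 5/12.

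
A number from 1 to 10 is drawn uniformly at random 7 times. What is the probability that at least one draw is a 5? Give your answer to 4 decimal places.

0.5217

P(no draw is a 5) = (9/10)^7 ≈ 0.4783.
P(at least one) = 1 − 0.4783 = 0.5217.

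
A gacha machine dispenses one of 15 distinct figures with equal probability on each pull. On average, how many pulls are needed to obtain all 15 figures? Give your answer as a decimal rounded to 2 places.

After i distinct types are collected, each trial gives a new one with probability (15−i)/15, so the expected wait for the next new type is 15/(15−i).
E = 15/15 + 15/14 + 15/13 + 15/12 + 15/11 + 15/10 + 15/9 + 15/8 + 15/7 + 15/6 + 15/5 + 15/4 + 15/3 + 15/2 + 15/1 = 1195757/24024 ≈ 49.77.

49.77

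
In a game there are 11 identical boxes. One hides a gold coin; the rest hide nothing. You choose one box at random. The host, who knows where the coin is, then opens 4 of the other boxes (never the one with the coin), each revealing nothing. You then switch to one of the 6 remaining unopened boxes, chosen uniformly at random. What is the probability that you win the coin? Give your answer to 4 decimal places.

0.1515

Your original box holds the coin with probability 1/11, so the other 10 collectively hold it with probability 10/11.
The host can always find 4 empty boxes to open, so the reveals don't change that 10/11; it is now spread over the 6 remaining unopened boxes.
P(win by switching) = (10/11) · (1/6) = 5/33 ≈ 0.1515.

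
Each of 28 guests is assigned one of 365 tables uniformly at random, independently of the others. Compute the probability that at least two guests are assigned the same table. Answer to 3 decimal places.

It's easier to compute the probability that all 28 are distinct.
P(all distinct) = 365/365 · 364/365 · ··· · 338/365 ≈ 0.346.
So the probability of at least one match is 1 − 0.346 = 0.654.

0.654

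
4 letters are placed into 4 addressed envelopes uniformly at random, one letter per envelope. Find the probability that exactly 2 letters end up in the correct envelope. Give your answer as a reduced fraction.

1/4

Choose which 2 of the 4 are fixed: C(4,2) = 6 ways.
The remaining 2 must have no fixed point: D(2) = 1.
P = 6·1/24 = 1/4.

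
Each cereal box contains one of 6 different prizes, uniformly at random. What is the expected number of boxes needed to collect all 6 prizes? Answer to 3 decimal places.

After i distinct types are collected, each trial gives a new one with probability (6−i)/6, so the expected wait for the next new type is 6/(6−i).
E = 6/6 + 6/5 + 6/4 + 6/3 + 6/2 + 6/1 = 147/10 ≈ 14.700.

14.700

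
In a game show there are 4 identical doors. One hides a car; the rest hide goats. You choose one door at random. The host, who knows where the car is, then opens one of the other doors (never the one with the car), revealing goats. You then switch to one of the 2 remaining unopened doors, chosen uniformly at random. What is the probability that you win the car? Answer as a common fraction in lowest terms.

3/8

Your original door holds the car with probability 1/4, so the other 3 collectively hold it with probability 3/4.
The host can always find an empty door to open, so this doesn't change that 3/4; it is now spread over the 2 remaining unopened doors.
P(win by switching) = (3/4) · (1/2) = 3/8.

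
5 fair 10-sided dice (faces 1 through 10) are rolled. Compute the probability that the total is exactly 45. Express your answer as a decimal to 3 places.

0.001

There are 10^5 = 100000 equally likely outcomes.
The number of ordered 5-tuples from {1,…,10} summing to 45 is 126.
P(sum = 45) = 126/100000 = 63/50000 ≈ 0.001.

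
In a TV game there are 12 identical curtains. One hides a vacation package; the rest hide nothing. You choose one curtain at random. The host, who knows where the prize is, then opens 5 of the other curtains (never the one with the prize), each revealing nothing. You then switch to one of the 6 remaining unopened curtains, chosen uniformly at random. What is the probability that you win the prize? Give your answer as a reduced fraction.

11/72

Your original curtain holds the prize with probability 1/12, so the other 11 collectively hold it with probability 11/12.
The host can always find 5 empty curtains to open, so the reveals don't change that 11/12; it is now spread over the 6 remaining unopened curtains.
P(win by switching) = (11/12) · (1/6) = 11/72.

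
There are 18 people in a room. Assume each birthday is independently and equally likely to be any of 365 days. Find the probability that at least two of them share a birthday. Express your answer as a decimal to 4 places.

It's easier to compute the probability that all 18 are distinct.
P(all distinct) = 365/365 · 364/365 · ··· · 348/365 ≈ 0.6531.
So the probability of at least one match is 1 − 0.6531 = 0.3469.

0.3469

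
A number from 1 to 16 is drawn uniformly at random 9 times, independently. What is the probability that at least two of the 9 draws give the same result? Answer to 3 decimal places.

P(all 9 different) = 16/16 · 15/16 · ··· · 8/16 ≈ 0.060.
P(at least two equal) = 1 − 0.060 = 0.940.

0.940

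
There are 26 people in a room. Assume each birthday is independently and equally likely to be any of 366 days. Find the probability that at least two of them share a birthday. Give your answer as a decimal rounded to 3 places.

0.597

It's easier to compute the probability that all 26 are distinct.
P(all distinct) = 366/366 · 365/366 · ··· · 341/366 ≈ 0.403.
So the probability of at least one match is 1 − 0.403 = 0.597.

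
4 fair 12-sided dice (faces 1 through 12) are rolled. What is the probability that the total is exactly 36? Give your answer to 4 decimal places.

There are 12^4 = 20736 equally likely outcomes.
The number of ordered 4-tuples from {1,…,12} summing to 36 is 451.
P(sum = 36) = 451/20736 ≈ 0.0217.

0.0217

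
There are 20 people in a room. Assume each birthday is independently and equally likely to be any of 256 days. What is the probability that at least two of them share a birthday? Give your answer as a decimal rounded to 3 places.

0.533

It's easier to compute the probability that all 20 are distinct.
P(all distinct) = 256/256 · 255/256 · ··· · 237/256 ≈ 0.467.
So the probability of at least one match is 1 − 0.467 = 0.533.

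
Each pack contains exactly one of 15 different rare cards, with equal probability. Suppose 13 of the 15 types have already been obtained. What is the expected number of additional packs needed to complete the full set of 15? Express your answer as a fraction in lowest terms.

45/2

Starting from 13 distinct types, each trial gives a new one with probability (15−i)/15 when i types are held, so the wait for the next new type is 15/(15−i).
E = 15/2 + 15/1 = 45/2.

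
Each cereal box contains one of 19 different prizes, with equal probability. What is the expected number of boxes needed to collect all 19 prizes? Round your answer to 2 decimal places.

After i distinct types are collected, each trial gives a new one with probability (19−i)/19, so the expected wait for the next new type is 19/(19−i).
E = 19/19 + 19/18 + 19/17 + 19/16 + 19/15 + 19/14 + 19/13 + 19/12 + 19/11 + 19/10 + 19/9 + 19/8 + 19/7 + 19/6 + 19/5 + 19/4 + 19/3 + 19/2 + 19/1 = 275295799/4084080 ≈ 67.41.

67.41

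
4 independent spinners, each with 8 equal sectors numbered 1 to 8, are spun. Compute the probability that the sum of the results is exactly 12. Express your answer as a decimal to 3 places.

0.039

There are 8^4 = 4096 equally likely outcomes.
The number of ordered 4-tuples from {1,…,8} summing to 12 is 161.
P(sum = 12) = 161/4096 ≈ 0.039.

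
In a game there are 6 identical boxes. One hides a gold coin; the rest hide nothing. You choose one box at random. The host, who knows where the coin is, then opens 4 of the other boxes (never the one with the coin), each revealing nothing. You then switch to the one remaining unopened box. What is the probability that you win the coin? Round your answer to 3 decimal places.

Your original box holds the coin with probability 1/6, so the other 5 collectively hold it with probability 5/6.
The host can always find 4 empty boxes to open, so the reveals don't change that 5/6; it is now spread over the 1 remaining unopened box.
P(win by switching) = (5/6) · (1/1) = 5/6 ≈ 0.833.

0.833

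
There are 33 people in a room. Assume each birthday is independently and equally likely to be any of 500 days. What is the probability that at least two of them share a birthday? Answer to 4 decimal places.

It's easier to compute the probability that all 33 are distinct.
P(all distinct) = 500/500 · 499/500 · ··· · 468/500 ≈ 0.3397.
So the probability of at least one match is 1 − 0.3397 = 0.6603.

0.6603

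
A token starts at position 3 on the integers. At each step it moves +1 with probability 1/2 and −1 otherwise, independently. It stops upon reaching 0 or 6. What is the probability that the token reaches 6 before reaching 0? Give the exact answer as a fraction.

With a fair step, P(i) = ½P(i−1) + ½P(i+1) with P(0)=0, P(6)=1 has the linear solution P(i) = i/6.
P(3) = 3/6 = 1/2.

1/2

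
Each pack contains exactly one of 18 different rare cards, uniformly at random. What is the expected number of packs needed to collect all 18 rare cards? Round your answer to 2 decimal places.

62.91

After i distinct types are collected, each trial gives a new one with probability (18−i)/18, so the expected wait for the next new type is 18/(18−i).
E = 18/18 + 18/17 + 18/16 + 18/15 + 18/14 + 18/13 + 18/12 + 18/11 + 18/10 + 18/9 + 18/8 + 18/7 + 18/6 + 18/5 + 18/4 + 18/3 + 18/2 + 18/1 = 42822903/680680 ≈ 62.91.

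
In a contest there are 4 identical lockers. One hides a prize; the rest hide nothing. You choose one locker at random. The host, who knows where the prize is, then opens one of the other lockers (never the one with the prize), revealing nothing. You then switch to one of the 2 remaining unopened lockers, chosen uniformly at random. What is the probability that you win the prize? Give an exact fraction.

Your original locker holds the prize with probability 1/4, so the other 3 collectively hold it with probability 3/4.
The host can always find an empty locker to open, so this doesn't change that 3/4; it is now spread over the 2 remaining unopened lockers.
P(win by switching) = (3/4) · (1/2) = 3/8.

3/8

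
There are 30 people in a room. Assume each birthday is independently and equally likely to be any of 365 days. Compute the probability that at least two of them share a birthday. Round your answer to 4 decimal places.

0.7063

It's easier to compute the probability that all 30 are distinct.
P(all distinct) = 365/365 · 364/365 · ··· · 336/365 ≈ 0.2937.
So the probability of at least one match is 1 − 0.2937 = 0.7063.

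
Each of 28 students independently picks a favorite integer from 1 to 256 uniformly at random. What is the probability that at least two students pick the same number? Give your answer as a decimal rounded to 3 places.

It's easier to compute the probability that all 28 are distinct.
P(all distinct) = 256/256 · 255/256 · ··· · 229/256 ≈ 0.216.
So the probability of at least one match is 1 − 0.216 = 0.784.

0.784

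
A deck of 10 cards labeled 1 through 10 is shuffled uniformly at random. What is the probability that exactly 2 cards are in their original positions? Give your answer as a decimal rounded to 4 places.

Choose which 2 of the 10 are fixed: C(10,2) = 45 ways.
The remaining 8 must have no fixed point: D(8) = 14833.
P = 45·14833/3628800 = 2119/11520 ≈ 0.1839.

0.1839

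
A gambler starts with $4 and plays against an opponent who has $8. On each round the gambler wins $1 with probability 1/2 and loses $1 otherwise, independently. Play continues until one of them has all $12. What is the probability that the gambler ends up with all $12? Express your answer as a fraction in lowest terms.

With a fair step, P(i) = ½P(i−1) + ½P(i+1) with P(0)=0, P(12)=1 has the linear solution P(i) = i/12.
P(4) = 4/12 = 1/3.

1/3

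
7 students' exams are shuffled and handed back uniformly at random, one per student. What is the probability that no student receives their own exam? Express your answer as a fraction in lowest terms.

103/280

This is the derangement probability: permutations of 7 with no fixed point.
D(7) = 7! · (1 − 1/1! + 1/2! − ··· + (−1)^7/7!) = 1854.
P = 1854/5040 = 103/280.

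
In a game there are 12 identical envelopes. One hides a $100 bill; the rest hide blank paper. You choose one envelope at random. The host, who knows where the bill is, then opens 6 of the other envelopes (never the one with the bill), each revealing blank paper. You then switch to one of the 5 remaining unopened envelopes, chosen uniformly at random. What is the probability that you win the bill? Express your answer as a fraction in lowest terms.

Your original envelope holds the bill with probability 1/12, so the other 11 collectively hold it with probability 11/12.
The host can always find 6 empty envelopes to open, so the reveals don't change that 11/12; it is now spread over the 5 remaining unopened envelopes.
P(win by switching) = (11/12) · (1/5) = 11/60.

11/60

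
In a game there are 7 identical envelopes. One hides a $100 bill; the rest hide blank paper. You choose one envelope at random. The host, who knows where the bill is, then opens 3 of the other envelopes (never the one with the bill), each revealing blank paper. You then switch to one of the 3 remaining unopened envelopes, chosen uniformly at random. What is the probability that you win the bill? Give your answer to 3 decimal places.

0.286

Your original envelope holds the bill with probability 1/7, so the other 6 collectively hold it with probability 6/7.
The host can always find 3 empty envelopes to open, so the reveals don't change that 6/7; it is now spread over the 3 remaining unopened envelopes.
P(win by switching) = (6/7) · (1/3) = 2/7 ≈ 0.286.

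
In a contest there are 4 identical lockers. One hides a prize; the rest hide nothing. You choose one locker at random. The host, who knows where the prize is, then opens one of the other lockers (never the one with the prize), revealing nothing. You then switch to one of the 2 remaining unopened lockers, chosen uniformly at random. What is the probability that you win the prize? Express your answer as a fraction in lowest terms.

Your original locker holds the prize with probability 1/4, so the other 3 collectively hold it with probability 3/4.
The host can always find an empty locker to open, so this doesn't change that 3/4; it is now spread over the 2 remaining unopened lockers.
P(win by switching) = (3/4) · (1/2) = 3/8.

3/8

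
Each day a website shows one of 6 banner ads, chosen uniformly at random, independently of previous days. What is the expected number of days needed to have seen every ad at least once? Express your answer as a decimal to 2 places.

14.70

After i distinct types are collected, each trial gives a new one with probability (6−i)/6, so the expected wait for the next new type is 6/(6−i).
E = 6/6 + 6/5 + 6/4 + 6/3 + 6/2 + 6/1 = 147/10 ≈ 14.70.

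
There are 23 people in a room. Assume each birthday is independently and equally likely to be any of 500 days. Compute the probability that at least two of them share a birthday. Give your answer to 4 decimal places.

0.4018

It's easier to compute the probability that all 23 are distinct.
P(all distinct) = 500/500 · 499/500 · ··· · 478/500 ≈ 0.5982.
So the probability of at least one match is 1 − 0.5982 = 0.4018.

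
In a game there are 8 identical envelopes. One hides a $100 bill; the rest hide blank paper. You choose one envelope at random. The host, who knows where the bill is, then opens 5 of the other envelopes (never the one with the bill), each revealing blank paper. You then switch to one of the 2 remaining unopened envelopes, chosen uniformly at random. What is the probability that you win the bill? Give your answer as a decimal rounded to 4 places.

Your original envelope holds the bill with probability 1/8, so the other 7 collectively hold it with probability 7/8.
The host can always find 5 empty envelopes to open, so the reveals don't change that 7/8; it is now spread over the 2 remaining unopened envelopes.
P(win by switching) = (7/8) · (1/2) = 7/16 ≈ 0.4375.

0.4375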